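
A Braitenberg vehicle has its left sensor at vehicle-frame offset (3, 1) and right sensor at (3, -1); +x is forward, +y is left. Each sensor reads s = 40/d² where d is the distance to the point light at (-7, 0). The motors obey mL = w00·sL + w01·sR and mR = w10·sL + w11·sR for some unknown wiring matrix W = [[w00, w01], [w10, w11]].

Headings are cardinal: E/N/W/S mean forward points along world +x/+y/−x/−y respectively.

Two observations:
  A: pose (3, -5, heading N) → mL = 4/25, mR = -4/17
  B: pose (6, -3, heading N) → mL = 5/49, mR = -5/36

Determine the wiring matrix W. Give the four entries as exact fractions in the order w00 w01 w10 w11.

obs A: pose=(3,-5,N) → sL=8/17, sR=8/25, mL=4/25, mR=-4/17
obs B: pose=(6,-3,N) → sL=5/18, sR=10/49, mL=5/49, mR=-5/36
sensor matrix S = [[8/17, 8/25], [5/18, 10/49]]; det S = 268/37485
solve [mL_A; mL_B] = S·[w00; w01] and [mR_A; mR_B] = S·[w10; w11]:
  w00 = 0, w01 = 1/2, w10 = -1/2, w11 = 0

0 1/2 -1/2 0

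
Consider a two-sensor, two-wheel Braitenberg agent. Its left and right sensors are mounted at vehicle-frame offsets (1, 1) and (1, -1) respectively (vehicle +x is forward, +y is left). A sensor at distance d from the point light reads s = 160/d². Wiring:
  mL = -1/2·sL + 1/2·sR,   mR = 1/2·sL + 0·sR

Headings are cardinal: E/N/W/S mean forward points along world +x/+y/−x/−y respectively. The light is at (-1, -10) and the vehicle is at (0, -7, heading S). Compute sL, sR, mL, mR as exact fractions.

left sensor world pos  = (1, -8); dL² = 8
right sensor world pos = (-1, -8); dR² = 4
sL = 160/8 = 20
sR = 160/4 = 40
mL = -1/2·sL + 1/2·sR = 10
mR = 1/2·sL + 0·sR = 10

20 40 10 10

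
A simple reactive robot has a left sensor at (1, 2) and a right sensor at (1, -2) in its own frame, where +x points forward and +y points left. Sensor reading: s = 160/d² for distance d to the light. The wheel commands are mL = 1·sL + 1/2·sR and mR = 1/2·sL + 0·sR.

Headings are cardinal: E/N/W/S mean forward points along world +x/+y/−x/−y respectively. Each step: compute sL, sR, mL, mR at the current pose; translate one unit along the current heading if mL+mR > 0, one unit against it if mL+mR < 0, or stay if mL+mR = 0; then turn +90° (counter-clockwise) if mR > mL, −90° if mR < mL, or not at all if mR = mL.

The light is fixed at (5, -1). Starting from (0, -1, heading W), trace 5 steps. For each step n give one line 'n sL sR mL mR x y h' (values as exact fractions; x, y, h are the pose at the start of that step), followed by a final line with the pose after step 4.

n=0: pose=(0,-1,W); sL=4, sR=4; mL=6, mR=2; mL+mR=8 → advance +1; mR−mL=-4 → turn -1·90°
n=1: pose=(-1,-1,N); sL=32/13, sR=160/17; mL=1584/221, mR=16/13; mL+mR=1856/221 → advance +1; mR−mL=-1312/221 → turn -1·90°
n=2: pose=(-1,0,E); sL=80/17, sR=80/13; mL=1720/221, mR=40/17; mL+mR=2240/221 → advance +1; mR−mL=-1200/221 → turn -1·90°
n=3: pose=(0,0,S); sL=160/9, sR=160/49; mL=8560/441, mR=80/9; mL+mR=4160/147 → advance +1; mR−mL=-4640/441 → turn -1·90°
n=4: pose=(0,-1,W); sL=4, sR=4; mL=6, mR=2; mL+mR=8 → advance +1; mR−mL=-4 → turn -1·90°

0 4 4 6 2 0 -1 W
1 32/13 160/17 1584/221 16/13 -1 -1 N
2 80/17 80/13 1720/221 40/17 -1 0 E
3 160/9 160/49 8560/441 80/9 0 0 S
4 4 4 6 2 0 -1 W
final -1 -1 N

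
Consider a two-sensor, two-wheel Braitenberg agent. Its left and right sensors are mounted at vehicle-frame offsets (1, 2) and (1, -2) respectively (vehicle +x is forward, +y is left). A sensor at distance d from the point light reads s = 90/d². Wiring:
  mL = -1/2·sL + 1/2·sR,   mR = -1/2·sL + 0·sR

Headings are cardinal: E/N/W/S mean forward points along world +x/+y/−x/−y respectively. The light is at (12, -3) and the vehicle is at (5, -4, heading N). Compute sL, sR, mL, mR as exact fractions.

10/9 18/5 56/45 -5/9

left sensor world pos  = (3, -3); dL² = 81
right sensor world pos = (7, -3); dR² = 25
sL = 90/81 = 10/9
sR = 90/25 = 18/5
mL = -1/2·sL + 1/2·sR = 56/45
mR = -1/2·sL + 0·sR = -5/9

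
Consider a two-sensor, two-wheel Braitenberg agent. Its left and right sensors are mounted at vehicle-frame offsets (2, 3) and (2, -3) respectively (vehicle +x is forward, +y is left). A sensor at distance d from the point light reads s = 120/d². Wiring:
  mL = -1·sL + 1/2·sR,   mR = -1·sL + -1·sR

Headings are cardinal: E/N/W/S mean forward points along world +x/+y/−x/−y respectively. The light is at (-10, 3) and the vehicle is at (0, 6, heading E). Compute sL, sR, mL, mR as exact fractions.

2/3 5/6 -1/4 -3/2

left sensor world pos  = (2, 9); dL² = 180
right sensor world pos = (2, 3); dR² = 144
sL = 120/180 = 2/3
sR = 120/144 = 5/6
mL = -1·sL + 1/2·sR = -1/4
mR = -1·sL + -1·sR = -3/2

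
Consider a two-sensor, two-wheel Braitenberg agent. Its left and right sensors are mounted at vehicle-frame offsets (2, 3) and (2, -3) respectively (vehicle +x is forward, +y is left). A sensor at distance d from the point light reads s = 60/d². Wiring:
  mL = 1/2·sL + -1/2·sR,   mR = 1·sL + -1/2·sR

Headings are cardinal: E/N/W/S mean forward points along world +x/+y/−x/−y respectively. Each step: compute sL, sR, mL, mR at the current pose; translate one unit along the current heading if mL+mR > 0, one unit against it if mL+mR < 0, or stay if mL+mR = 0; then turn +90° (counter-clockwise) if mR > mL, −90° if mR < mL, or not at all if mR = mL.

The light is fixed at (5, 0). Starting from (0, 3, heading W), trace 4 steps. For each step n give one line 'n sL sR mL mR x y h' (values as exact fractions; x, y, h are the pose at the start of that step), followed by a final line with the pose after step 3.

n=0: pose=(0,3,W); sL=60/49, sR=12/17; mL=216/833, mR=726/833; mL+mR=942/833 → advance +1; mR−mL=30/49 → turn +1·90°
n=1: pose=(-1,3,S); sL=6, sR=30/41; mL=108/41, mR=231/41; mL+mR=339/41 → advance +1; mR−mL=3 → turn +1·90°
n=2: pose=(-1,2,E); sL=60/41, sR=60/17; mL=-720/697, mR=-210/697; mL+mR=-930/697 → advance -1; mR−mL=30/41 → turn +1·90°
n=3: pose=(-2,2,N); sL=15/29, sR=15/8; mL=-315/464, mR=-195/464; mL+mR=-255/232 → advance -1; mR−mL=15/58 → turn +1·90°

0 60/49 12/17 216/833 726/833 0 3 W
1 6 30/41 108/41 231/41 -1 3 S
2 60/41 60/17 -720/697 -210/697 -1 2 E
3 15/29 15/8 -315/464 -195/464 -2 2 N
final -2 1 W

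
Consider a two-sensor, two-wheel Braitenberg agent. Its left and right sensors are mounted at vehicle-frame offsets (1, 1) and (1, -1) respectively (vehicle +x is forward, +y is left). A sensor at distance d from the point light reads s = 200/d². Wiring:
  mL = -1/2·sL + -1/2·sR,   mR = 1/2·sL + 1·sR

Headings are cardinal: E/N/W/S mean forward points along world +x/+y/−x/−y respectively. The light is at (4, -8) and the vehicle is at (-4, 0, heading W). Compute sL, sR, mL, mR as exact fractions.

left sensor world pos  = (-5, -1); dL² = 130
right sensor world pos = (-5, 1); dR² = 162
sL = 200/130 = 20/13
sR = 200/162 = 100/81
mL = -1/2·sL + -1/2·sR = -1460/1053
mR = 1/2·sL + 1·sR = 2110/1053

20/13 100/81 -1460/1053 2110/1053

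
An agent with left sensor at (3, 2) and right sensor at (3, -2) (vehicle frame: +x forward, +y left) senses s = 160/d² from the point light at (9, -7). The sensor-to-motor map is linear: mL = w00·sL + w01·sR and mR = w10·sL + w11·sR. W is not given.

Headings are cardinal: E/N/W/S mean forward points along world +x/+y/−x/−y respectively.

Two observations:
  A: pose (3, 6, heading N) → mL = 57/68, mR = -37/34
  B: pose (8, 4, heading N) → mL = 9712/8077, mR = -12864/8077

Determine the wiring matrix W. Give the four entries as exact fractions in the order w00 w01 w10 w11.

1/2 1 -1 -1

obs A: pose=(3,6,N) → sL=1/2, sR=10/17, mL=57/68, mR=-37/34
obs B: pose=(8,4,N) → sL=32/41, sR=160/197, mL=9712/8077, mR=-12864/8077
sensor matrix S = [[1/2, 10/17], [32/41, 160/197]]; det S = -7280/137309
solve [mL_A; mL_B] = S·[w00; w01] and [mR_A; mR_B] = S·[w10; w11]:
  w00 = 1/2, w01 = 1, w10 = -1, w11 = -1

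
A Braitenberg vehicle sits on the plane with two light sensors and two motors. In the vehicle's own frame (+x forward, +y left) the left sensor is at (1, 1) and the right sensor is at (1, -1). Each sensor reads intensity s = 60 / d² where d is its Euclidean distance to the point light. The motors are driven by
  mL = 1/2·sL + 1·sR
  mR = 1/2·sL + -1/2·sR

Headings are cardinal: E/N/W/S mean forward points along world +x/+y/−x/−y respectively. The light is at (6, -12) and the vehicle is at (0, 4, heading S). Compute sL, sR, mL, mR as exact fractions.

6/25 30/137 1161/3425 36/3425

left sensor world pos  = (1, 3); dL² = 250
right sensor world pos = (-1, 3); dR² = 274
sL = 60/250 = 6/25
sR = 60/274 = 30/137
mL = 1/2·sL + 1·sR = 1161/3425
mR = 1/2·sL + -1/2·sR = 36/3425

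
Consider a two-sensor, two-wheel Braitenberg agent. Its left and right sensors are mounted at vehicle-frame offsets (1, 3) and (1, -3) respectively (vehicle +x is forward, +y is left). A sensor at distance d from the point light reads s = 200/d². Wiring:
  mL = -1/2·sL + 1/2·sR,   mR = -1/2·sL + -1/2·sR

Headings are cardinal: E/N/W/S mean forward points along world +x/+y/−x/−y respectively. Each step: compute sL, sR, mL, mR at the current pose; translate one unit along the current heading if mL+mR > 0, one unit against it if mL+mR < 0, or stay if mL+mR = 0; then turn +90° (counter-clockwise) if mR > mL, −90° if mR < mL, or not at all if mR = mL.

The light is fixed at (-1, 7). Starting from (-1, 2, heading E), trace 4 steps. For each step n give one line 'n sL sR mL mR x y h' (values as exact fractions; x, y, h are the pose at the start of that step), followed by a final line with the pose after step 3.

0 40 40/13 -240/13 -280/13 -1 2 E
1 5 50/13 -15/26 -115/26 -2 2 S
2 200/53 40 960/53 -1160/53 -2 3 W
3 100/9 100/9 0 -100/9 -1 3 N
final -1 2 E

n=0: pose=(-1,2,E); sL=40, sR=40/13; mL=-240/13, mR=-280/13; mL+mR=-40 → advance -1; mR−mL=-40/13 → turn -1·90°
n=1: pose=(-2,2,S); sL=5, sR=50/13; mL=-15/26, mR=-115/26; mL+mR=-5 → advance -1; mR−mL=-50/13 → turn -1·90°
n=2: pose=(-2,3,W); sL=200/53, sR=40; mL=960/53, mR=-1160/53; mL+mR=-200/53 → advance -1; mR−mL=-40 → turn -1·90°
n=3: pose=(-1,3,N); sL=100/9, sR=100/9; mL=0, mR=-100/9; mL+mR=-100/9 → advance -1; mR−mL=-100/9 → turn -1·90°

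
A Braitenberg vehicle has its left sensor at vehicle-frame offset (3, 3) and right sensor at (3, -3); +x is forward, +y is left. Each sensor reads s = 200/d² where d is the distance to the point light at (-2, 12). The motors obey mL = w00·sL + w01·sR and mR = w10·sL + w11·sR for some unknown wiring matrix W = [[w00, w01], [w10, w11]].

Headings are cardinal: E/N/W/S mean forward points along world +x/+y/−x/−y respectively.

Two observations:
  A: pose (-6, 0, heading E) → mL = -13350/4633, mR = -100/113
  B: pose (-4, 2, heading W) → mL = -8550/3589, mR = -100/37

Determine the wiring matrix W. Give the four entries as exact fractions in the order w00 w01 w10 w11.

-1 -1/2 0 -1

obs A: pose=(-6,0,E) → sL=100/41, sR=100/113, mL=-13350/4633, mR=-100/113
obs B: pose=(-4,2,W) → sL=100/97, sR=100/37, mL=-8550/3589, mR=-100/37
sensor matrix S = [[100/41, 100/113], [100/97, 100/37]]; det S = 94440000/16627837
solve [mL_A; mL_B] = S·[w00; w01] and [mR_A; mR_B] = S·[w10; w11]:
  w00 = -1, w01 = -1/2, w10 = 0, w11 = -1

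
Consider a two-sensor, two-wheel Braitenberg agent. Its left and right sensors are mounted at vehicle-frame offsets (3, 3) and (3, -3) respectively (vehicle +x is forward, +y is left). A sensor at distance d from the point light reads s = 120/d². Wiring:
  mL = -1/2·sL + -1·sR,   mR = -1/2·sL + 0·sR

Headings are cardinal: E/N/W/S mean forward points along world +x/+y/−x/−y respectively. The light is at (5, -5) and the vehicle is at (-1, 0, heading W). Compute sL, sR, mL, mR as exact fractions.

left sensor world pos  = (-4, -3); dL² = 85
right sensor world pos = (-4, 3); dR² = 145
sL = 120/85 = 24/17
sR = 120/145 = 24/29
mL = -1/2·sL + -1·sR = -756/493
mR = -1/2·sL + 0·sR = -12/17

24/17 24/29 -756/493 -12/17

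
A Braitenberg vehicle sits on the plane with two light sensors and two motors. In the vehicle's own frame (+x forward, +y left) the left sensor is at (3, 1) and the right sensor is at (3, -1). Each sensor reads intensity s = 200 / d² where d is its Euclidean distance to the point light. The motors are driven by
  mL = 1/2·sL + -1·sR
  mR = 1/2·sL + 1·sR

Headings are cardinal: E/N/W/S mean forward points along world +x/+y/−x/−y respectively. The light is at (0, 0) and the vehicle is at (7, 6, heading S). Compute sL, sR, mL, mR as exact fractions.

left sensor world pos  = (8, 3); dL² = 73
right sensor world pos = (6, 3); dR² = 45
sL = 200/73 = 200/73
sR = 200/45 = 40/9
mL = 1/2·sL + -1·sR = -2020/657
mR = 1/2·sL + 1·sR = 3820/657

200/73 40/9 -2020/657 3820/657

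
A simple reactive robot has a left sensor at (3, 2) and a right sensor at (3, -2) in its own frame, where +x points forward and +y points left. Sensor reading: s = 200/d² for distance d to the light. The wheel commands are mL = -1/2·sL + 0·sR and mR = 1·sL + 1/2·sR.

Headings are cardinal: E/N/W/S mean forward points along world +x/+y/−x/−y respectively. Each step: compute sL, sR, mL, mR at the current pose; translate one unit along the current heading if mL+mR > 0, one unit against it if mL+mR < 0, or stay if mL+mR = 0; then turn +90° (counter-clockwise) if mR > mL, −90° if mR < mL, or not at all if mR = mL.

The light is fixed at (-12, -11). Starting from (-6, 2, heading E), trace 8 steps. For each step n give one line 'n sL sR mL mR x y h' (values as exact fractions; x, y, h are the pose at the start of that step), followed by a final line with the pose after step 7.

0 100/153 100/101 -50/153 17750/15453 -6 2 E
1 200/281 200/337 -100/281 95500/94697 -5 2 N
2 5/4 25/34 -5/8 55/34 -5 3 W
3 40/37 200/137 -20/37 9180/5069 -6 3 S
4 100/153 100/101 -50/153 17750/15453 -6 2 E
5 200/281 200/337 -100/281 95500/94697 -5 2 N
6 5/4 25/34 -5/8 55/34 -5 3 W
7 40/37 200/137 -20/37 9180/5069 -6 3 S
final -6 2 E

n=0: pose=(-6,2,E); sL=100/153, sR=100/101; mL=-50/153, mR=17750/15453; mL+mR=12700/15453 → advance +1; mR−mL=7600/5151 → turn +1·90°
n=1: pose=(-5,2,N); sL=200/281, sR=200/337; mL=-100/281, mR=95500/94697; mL+mR=61800/94697 → advance +1; mR−mL=129200/94697 → turn +1·90°
n=2: pose=(-5,3,W); sL=5/4, sR=25/34; mL=-5/8, mR=55/34; mL+mR=135/136 → advance +1; mR−mL=305/136 → turn +1·90°
n=3: pose=(-6,3,S); sL=40/37, sR=200/137; mL=-20/37, mR=9180/5069; mL+mR=6440/5069 → advance +1; mR−mL=11920/5069 → turn +1·90°
n=4: pose=(-6,2,E); sL=100/153, sR=100/101; mL=-50/153, mR=17750/15453; mL+mR=12700/15453 → advance +1; mR−mL=7600/5151 → turn +1·90°
n=5: pose=(-5,2,N); sL=200/281, sR=200/337; mL=-100/281, mR=95500/94697; mL+mR=61800/94697 → advance +1; mR−mL=129200/94697 → turn +1·90°
n=6: pose=(-5,3,W); sL=5/4, sR=25/34; mL=-5/8, mR=55/34; mL+mR=135/136 → advance +1; mR−mL=305/136 → turn +1·90°
n=7: pose=(-6,3,S); sL=40/37, sR=200/137; mL=-20/37, mR=9180/5069; mL+mR=6440/5069 → advance +1; mR−mL=11920/5069 → turn +1·90°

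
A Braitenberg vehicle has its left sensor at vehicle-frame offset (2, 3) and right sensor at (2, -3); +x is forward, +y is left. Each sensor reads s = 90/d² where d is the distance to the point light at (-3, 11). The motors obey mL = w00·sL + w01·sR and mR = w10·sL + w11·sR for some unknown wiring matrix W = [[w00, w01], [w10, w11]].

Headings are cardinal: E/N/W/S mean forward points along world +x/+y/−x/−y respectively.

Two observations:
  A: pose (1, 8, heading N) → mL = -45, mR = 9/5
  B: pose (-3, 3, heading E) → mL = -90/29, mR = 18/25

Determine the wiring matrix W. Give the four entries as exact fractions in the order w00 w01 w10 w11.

-1 0 0 1

obs A: pose=(1,8,N) → sL=45, sR=9/5, mL=-45, mR=9/5
obs B: pose=(-3,3,E) → sL=90/29, sR=18/25, mL=-90/29, mR=18/25
sensor matrix S = [[45, 9/5], [90/29, 18/25]]; det S = 3888/145
solve [mL_A; mL_B] = S·[w00; w01] and [mR_A; mR_B] = S·[w10; w11]:
  w00 = -1, w01 = 0, w10 = 0, w11 = 1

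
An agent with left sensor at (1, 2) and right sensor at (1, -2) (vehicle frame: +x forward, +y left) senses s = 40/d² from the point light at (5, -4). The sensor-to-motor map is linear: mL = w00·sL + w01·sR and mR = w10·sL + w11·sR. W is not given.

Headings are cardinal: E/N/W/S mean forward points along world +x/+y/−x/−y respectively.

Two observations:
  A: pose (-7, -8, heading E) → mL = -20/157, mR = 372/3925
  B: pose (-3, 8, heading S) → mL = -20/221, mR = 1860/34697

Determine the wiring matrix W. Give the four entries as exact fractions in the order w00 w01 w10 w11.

0 -1/2 -1/2 1

obs A: pose=(-7,-8,E) → sL=8/25, sR=40/157, mL=-20/157, mR=372/3925
obs B: pose=(-3,8,S) → sL=40/157, sR=40/221, mL=-20/221, mR=1860/34697
sensor matrix S = [[8/25, 40/157], [40/157, 40/221]]; det S = -190464/27237145
solve [mL_A; mL_B] = S·[w00; w01] and [mR_A; mR_B] = S·[w10; w11]:
  w00 = 0, w01 = -1/2, w10 = -1/2, w11 = 1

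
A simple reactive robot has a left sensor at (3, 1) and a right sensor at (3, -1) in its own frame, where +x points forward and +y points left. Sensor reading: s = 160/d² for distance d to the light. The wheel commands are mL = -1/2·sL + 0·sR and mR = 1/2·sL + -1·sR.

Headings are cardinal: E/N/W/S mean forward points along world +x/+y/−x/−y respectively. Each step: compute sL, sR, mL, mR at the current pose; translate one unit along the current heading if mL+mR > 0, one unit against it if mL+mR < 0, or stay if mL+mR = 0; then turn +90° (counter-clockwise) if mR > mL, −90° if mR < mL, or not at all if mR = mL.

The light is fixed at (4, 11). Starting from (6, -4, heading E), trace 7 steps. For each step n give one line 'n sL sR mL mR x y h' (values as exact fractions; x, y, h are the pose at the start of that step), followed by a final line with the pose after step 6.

n=0: pose=(6,-4,E); sL=160/221, sR=160/281; mL=-80/221, mR=-12880/62101; mL+mR=-160/281 → advance -1; mR−mL=9600/62101 → turn +1·90°
n=1: pose=(5,-4,N); sL=10/9, sR=40/37; mL=-5/9, mR=-175/333; mL+mR=-40/37 → advance -1; mR−mL=10/333 → turn +1·90°
n=2: pose=(5,-5,W); sL=160/293, sR=160/229; mL=-80/293, mR=-28560/67097; mL+mR=-160/229 → advance -1; mR−mL=-10240/67097 → turn -1·90°
n=3: pose=(6,-5,N); sL=16/17, sR=80/89; mL=-8/17, mR=-648/1513; mL+mR=-80/89 → advance -1; mR−mL=64/1513 → turn +1·90°
n=4: pose=(6,-6,W); sL=32/65, sR=160/257; mL=-16/65, mR=-6288/16705; mL+mR=-160/257 → advance -1; mR−mL=-2176/16705 → turn -1·90°
n=5: pose=(7,-6,N); sL=4/5, sR=40/53; mL=-2/5, mR=-94/265; mL+mR=-40/53 → advance -1; mR−mL=12/265 → turn +1·90°
n=6: pose=(7,-7,W); sL=160/361, sR=160/289; mL=-80/361, mR=-34640/104329; mL+mR=-160/289 → advance -1; mR−mL=-11520/104329 → turn -1·90°

0 160/221 160/281 -80/221 -12880/62101 6 -4 E
1 10/9 40/37 -5/9 -175/333 5 -4 N
2 160/293 160/229 -80/293 -28560/67097 5 -5 W
3 16/17 80/89 -8/17 -648/1513 6 -5 N
4 32/65 160/257 -16/65 -6288/16705 6 -6 W
5 4/5 40/53 -2/5 -94/265 7 -6 N
6 160/361 160/289 -80/361 -34640/104329 7 -7 W
final 8 -7 N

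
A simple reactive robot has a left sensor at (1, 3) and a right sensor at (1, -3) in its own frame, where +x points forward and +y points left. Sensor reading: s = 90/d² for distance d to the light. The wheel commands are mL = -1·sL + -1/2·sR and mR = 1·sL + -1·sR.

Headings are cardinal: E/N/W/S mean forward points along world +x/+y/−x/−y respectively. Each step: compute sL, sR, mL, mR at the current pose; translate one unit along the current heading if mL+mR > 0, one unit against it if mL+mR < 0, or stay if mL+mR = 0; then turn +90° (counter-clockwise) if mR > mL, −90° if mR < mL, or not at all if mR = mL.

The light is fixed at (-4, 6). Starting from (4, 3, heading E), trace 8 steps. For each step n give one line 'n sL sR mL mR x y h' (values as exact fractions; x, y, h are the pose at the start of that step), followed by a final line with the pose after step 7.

0 10/9 10/13 -175/117 40/117 4 3 E
1 9/2 45/52 -513/104 189/52 3 3 N
2 18/17 90/37 -1431/629 -864/629 3 2 W
3 45/73 9/5 -1107/730 -432/365 4 2 S
4 10/9 10/13 -175/117 40/117 4 3 E
5 9/2 45/52 -513/104 189/52 3 3 N
6 18/17 90/37 -1431/629 -864/629 3 2 W
7 45/73 9/5 -1107/730 -432/365 4 2 S
final 4 3 E

n=0: pose=(4,3,E); sL=10/9, sR=10/13; mL=-175/117, mR=40/117; mL+mR=-15/13 → advance -1; mR−mL=215/117 → turn +1·90°
n=1: pose=(3,3,N); sL=9/2, sR=45/52; mL=-513/104, mR=189/52; mL+mR=-135/104 → advance -1; mR−mL=891/104 → turn +1·90°
n=2: pose=(3,2,W); sL=18/17, sR=90/37; mL=-1431/629, mR=-864/629; mL+mR=-135/37 → advance -1; mR−mL=567/629 → turn +1·90°
n=3: pose=(4,2,S); sL=45/73, sR=9/5; mL=-1107/730, mR=-432/365; mL+mR=-27/10 → advance -1; mR−mL=243/730 → turn +1·90°
n=4: pose=(4,3,E); sL=10/9, sR=10/13; mL=-175/117, mR=40/117; mL+mR=-15/13 → advance -1; mR−mL=215/117 → turn +1·90°
n=5: pose=(3,3,N); sL=9/2, sR=45/52; mL=-513/104, mR=189/52; mL+mR=-135/104 → advance -1; mR−mL=891/104 → turn +1·90°
n=6: pose=(3,2,W); sL=18/17, sR=90/37; mL=-1431/629, mR=-864/629; mL+mR=-135/37 → advance -1; mR−mL=567/629 → turn +1·90°
n=7: pose=(4,2,S); sL=45/73, sR=9/5; mL=-1107/730, mR=-432/365; mL+mR=-27/10 → advance -1; mR−mL=243/730 → turn +1·90°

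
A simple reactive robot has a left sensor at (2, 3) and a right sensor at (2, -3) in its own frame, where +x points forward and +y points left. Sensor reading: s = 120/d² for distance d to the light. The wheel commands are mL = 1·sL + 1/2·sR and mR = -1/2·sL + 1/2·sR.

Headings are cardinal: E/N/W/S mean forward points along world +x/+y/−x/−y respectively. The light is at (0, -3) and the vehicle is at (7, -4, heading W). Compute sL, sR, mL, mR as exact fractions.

left sensor world pos  = (5, -7); dL² = 41
right sensor world pos = (5, -1); dR² = 29
sL = 120/41 = 120/41
sR = 120/29 = 120/29
mL = 1·sL + 1/2·sR = 5940/1189
mR = -1/2·sL + 1/2·sR = 720/1189

120/41 120/29 5940/1189 720/1189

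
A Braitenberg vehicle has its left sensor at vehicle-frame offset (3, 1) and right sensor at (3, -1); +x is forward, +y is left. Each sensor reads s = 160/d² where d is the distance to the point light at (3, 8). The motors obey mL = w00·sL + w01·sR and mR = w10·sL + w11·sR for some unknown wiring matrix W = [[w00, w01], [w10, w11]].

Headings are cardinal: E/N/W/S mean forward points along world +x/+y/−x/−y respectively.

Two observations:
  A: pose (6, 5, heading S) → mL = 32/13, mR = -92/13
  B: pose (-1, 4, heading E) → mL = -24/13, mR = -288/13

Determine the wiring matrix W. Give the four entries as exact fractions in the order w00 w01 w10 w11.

obs A: pose=(6,5,S) → sL=40/13, sR=4, mL=32/13, mR=-92/13
obs B: pose=(-1,4,E) → sL=16, sR=80/13, mL=-24/13, mR=-288/13
sensor matrix S = [[40/13, 4], [16, 80/13]]; det S = -7616/169
solve [mL_A; mL_B] = S·[w00; w01] and [mR_A; mR_B] = S·[w10; w11]:
  w00 = -1/2, w01 = 1, w10 = -1, w11 = -1

-1/2 1 -1 -1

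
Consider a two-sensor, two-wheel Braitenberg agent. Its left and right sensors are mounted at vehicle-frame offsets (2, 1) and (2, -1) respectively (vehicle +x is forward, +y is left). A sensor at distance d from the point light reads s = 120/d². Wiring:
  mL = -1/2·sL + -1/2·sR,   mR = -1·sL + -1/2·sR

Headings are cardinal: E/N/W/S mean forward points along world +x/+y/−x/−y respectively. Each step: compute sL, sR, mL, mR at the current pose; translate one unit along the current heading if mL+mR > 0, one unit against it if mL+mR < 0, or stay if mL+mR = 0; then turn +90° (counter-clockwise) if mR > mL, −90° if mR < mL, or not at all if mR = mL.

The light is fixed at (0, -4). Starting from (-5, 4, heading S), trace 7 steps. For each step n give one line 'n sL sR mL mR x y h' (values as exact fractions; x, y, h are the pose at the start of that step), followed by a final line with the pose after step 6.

n=0: pose=(-5,4,S); sL=30/13, sR=5/3; mL=-155/78, mR=-245/78; mL+mR=-200/39 → advance -1; mR−mL=-15/13 → turn -1·90°
n=1: pose=(-5,5,W); sL=120/113, sR=120/149; mL=-15720/16837, mR=-24660/16837; mL+mR=-40380/16837 → advance -1; mR−mL=-60/113 → turn -1·90°
n=2: pose=(-4,5,N); sL=60/73, sR=12/13; mL=-828/949, mR=-1218/949; mL+mR=-2046/949 → advance -1; mR−mL=-30/73 → turn -1·90°
n=3: pose=(-4,4,E); sL=24/17, sR=120/53; mL=-1656/901, mR=-2292/901; mL+mR=-3948/901 → advance -1; mR−mL=-12/17 → turn -1·90°
n=4: pose=(-5,4,S); sL=30/13, sR=5/3; mL=-155/78, mR=-245/78; mL+mR=-200/39 → advance -1; mR−mL=-15/13 → turn -1·90°
n=5: pose=(-5,5,W); sL=120/113, sR=120/149; mL=-15720/16837, mR=-24660/16837; mL+mR=-40380/16837 → advance -1; mR−mL=-60/113 → turn -1·90°
n=6: pose=(-4,5,N); sL=60/73, sR=12/13; mL=-828/949, mR=-1218/949; mL+mR=-2046/949 → advance -1; mR−mL=-30/73 → turn -1·90°

0 30/13 5/3 -155/78 -245/78 -5 4 S
1 120/113 120/149 -15720/16837 -24660/16837 -5 5 W
2 60/73 12/13 -828/949 -1218/949 -4 5 N
3 24/17 120/53 -1656/901 -2292/901 -4 4 E
4 30/13 5/3 -155/78 -245/78 -5 4 S
5 120/113 120/149 -15720/16837 -24660/16837 -5 5 W
6 60/73 12/13 -828/949 -1218/949 -4 5 N
final -4 4 E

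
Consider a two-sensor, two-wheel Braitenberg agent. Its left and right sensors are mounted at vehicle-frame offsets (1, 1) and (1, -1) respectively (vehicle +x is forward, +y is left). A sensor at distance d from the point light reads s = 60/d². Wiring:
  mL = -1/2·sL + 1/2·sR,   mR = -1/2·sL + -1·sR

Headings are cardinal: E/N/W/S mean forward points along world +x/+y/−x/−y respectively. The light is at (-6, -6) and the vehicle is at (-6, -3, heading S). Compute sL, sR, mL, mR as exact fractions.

12 12 0 -18

left sensor world pos  = (-5, -4); dL² = 5
right sensor world pos = (-7, -4); dR² = 5
sL = 60/5 = 12
sR = 60/5 = 12
mL = -1/2·sL + 1/2·sR = 0
mR = -1/2·sL + -1·sR = -18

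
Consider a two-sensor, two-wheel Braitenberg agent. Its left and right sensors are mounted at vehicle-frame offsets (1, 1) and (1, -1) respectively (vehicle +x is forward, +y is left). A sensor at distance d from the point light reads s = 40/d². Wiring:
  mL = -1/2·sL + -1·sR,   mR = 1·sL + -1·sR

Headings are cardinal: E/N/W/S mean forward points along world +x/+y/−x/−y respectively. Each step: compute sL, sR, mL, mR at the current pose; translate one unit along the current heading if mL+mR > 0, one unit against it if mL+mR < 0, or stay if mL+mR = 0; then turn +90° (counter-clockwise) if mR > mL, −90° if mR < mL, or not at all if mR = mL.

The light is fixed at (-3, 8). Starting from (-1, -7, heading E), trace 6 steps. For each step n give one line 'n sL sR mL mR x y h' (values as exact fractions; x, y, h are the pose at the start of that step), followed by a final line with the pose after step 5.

n=0: pose=(-1,-7,E); sL=8/41, sR=8/53; mL=-540/2173, mR=96/2173; mL+mR=-444/2173 → advance -1; mR−mL=12/41 → turn +1·90°
n=1: pose=(-2,-7,N); sL=10/49, sR=1/5; mL=-74/245, mR=1/245; mL+mR=-73/245 → advance -1; mR−mL=15/49 → turn +1·90°
n=2: pose=(-2,-8,W); sL=40/289, sR=8/45; mL=-3212/13005, mR=-512/13005; mL+mR=-3724/13005 → advance -1; mR−mL=60/289 → turn +1·90°
n=3: pose=(-1,-8,S); sL=20/149, sR=4/29; mL=-886/4321, mR=-16/4321; mL+mR=-902/4321 → advance -1; mR−mL=30/149 → turn +1·90°
n=4: pose=(-1,-7,E); sL=8/41, sR=8/53; mL=-540/2173, mR=96/2173; mL+mR=-444/2173 → advance -1; mR−mL=12/41 → turn +1·90°
n=5: pose=(-2,-7,N); sL=10/49, sR=1/5; mL=-74/245, mR=1/245; mL+mR=-73/245 → advance -1; mR−mL=15/49 → turn +1·90°

0 8/41 8/53 -540/2173 96/2173 -1 -7 E
1 10/49 1/5 -74/245 1/245 -2 -7 N
2 40/289 8/45 -3212/13005 -512/13005 -2 -8 W
3 20/149 4/29 -886/4321 -16/4321 -1 -8 S
4 8/41 8/53 -540/2173 96/2173 -1 -7 E
5 10/49 1/5 -74/245 1/245 -2 -7 N
final -2 -8 W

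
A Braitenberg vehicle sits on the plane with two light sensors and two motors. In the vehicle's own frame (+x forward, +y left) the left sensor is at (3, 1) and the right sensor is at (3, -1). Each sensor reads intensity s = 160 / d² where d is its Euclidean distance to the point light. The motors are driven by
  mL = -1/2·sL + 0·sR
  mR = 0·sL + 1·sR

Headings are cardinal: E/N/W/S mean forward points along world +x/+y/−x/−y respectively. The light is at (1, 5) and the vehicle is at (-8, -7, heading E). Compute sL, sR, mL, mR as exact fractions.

160/157 32/41 -80/157 32/41

left sensor world pos  = (-5, -6); dL² = 157
right sensor world pos = (-5, -8); dR² = 205
sL = 160/157 = 160/157
sR = 160/205 = 32/41
mL = -1/2·sL + 0·sR = -80/157
mR = 0·sL + 1·sR = 32/41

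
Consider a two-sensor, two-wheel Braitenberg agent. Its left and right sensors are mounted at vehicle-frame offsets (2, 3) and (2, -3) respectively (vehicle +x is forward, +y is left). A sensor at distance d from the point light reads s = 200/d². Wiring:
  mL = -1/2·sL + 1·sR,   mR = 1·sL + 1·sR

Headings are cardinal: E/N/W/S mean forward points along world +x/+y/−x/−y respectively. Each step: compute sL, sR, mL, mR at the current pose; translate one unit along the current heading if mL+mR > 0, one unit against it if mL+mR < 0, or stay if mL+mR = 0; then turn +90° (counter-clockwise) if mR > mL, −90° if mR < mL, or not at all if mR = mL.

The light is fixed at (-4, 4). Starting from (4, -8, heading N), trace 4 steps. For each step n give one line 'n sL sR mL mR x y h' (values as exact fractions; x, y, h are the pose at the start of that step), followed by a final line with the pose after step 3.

0 8/5 200/221 116/1105 2768/1105 4 -8 N
1 25/29 2 91/58 83/29 4 -7 W
2 200/269 40/37 7060/9953 18160/9953 3 -7 S
3 100/81 100/153 50/1377 2600/1377 3 -8 E
final 4 -8 N

n=0: pose=(4,-8,N); sL=8/5, sR=200/221; mL=116/1105, mR=2768/1105; mL+mR=2884/1105 → advance +1; mR−mL=12/5 → turn +1·90°
n=1: pose=(4,-7,W); sL=25/29, sR=2; mL=91/58, mR=83/29; mL+mR=257/58 → advance +1; mR−mL=75/58 → turn +1·90°
n=2: pose=(3,-7,S); sL=200/269, sR=40/37; mL=7060/9953, mR=18160/9953; mL+mR=25220/9953 → advance +1; mR−mL=300/269 → turn +1·90°
n=3: pose=(3,-8,E); sL=100/81, sR=100/153; mL=50/1377, mR=2600/1377; mL+mR=2650/1377 → advance +1; mR−mL=50/27 → turn +1·90°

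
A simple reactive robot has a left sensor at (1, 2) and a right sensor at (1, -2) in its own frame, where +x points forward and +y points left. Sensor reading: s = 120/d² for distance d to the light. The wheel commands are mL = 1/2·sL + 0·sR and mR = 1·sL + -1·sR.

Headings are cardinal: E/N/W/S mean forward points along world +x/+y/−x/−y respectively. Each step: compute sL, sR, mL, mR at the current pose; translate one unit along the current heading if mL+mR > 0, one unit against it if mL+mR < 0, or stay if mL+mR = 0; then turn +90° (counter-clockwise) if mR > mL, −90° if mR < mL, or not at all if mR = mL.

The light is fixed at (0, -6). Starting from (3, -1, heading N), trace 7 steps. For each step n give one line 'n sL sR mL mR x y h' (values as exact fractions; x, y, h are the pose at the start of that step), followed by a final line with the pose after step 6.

n=0: pose=(3,-1,N); sL=120/37, sR=120/61; mL=60/37, mR=2880/2257; mL+mR=6540/2257 → advance +1; mR−mL=-780/2257 → turn -1·90°
n=1: pose=(3,0,E); sL=3/2, sR=15/4; mL=3/4, mR=-9/4; mL+mR=-3/2 → advance -1; mR−mL=-3 → turn -1·90°
n=2: pose=(2,0,S); sL=120/41, sR=24/5; mL=60/41, mR=-384/205; mL+mR=-84/205 → advance -1; mR−mL=-684/205 → turn -1·90°
n=3: pose=(2,1,W); sL=60/13, sR=60/41; mL=30/13, mR=1680/533; mL+mR=2910/533 → advance +1; mR−mL=450/533 → turn +1·90°
n=4: pose=(1,1,S); sL=8/3, sR=120/37; mL=4/3, mR=-64/111; mL+mR=28/37 → advance +1; mR−mL=-212/111 → turn -1·90°
n=5: pose=(1,0,W); sL=15/2, sR=15/8; mL=15/4, mR=45/8; mL+mR=75/8 → advance +1; mR−mL=15/8 → turn +1·90°
n=6: pose=(0,0,S); sL=120/29, sR=120/29; mL=60/29, mR=0; mL+mR=60/29 → advance +1; mR−mL=-60/29 → turn -1·90°

0 120/37 120/61 60/37 2880/2257 3 -1 N
1 3/2 15/4 3/4 -9/4 3 0 E
2 120/41 24/5 60/41 -384/205 2 0 S
3 60/13 60/41 30/13 1680/533 2 1 W
4 8/3 120/37 4/3 -64/111 1 1 S
5 15/2 15/8 15/4 45/8 1 0 W
6 120/29 120/29 60/29 0 0 0 S
final 0 -1 W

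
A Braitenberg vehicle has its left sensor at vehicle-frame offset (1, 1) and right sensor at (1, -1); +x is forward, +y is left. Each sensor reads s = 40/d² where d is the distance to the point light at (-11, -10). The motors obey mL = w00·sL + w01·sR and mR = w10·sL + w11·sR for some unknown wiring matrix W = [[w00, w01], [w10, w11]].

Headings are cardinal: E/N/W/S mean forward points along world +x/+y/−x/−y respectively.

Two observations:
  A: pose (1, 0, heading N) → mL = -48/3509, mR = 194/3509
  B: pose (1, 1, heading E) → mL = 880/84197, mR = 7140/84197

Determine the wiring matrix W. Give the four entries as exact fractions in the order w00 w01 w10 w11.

-1/2 1/2 -1/2 1

obs A: pose=(1,0,N) → sL=20/121, sR=4/29, mL=-48/3509, mR=194/3509
obs B: pose=(1,1,E) → sL=40/313, sR=40/269, mL=880/84197, mR=7140/84197
sensor matrix S = [[20/121, 4/29], [40/313, 40/269]]; det S = 2053760/295447273
solve [mL_A; mL_B] = S·[w00; w01] and [mR_A; mR_B] = S·[w10; w11]:
  w00 = -1/2, w01 = 1/2, w10 = -1/2, w11 = 1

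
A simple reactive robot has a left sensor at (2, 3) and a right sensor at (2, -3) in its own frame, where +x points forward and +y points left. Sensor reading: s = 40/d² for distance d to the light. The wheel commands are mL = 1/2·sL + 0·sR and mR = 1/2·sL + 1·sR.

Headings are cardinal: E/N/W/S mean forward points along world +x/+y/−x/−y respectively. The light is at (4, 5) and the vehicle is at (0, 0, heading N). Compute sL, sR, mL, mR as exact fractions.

left sensor world pos  = (-3, 2); dL² = 58
right sensor world pos = (3, 2); dR² = 10
sL = 40/58 = 20/29
sR = 40/10 = 4
mL = 1/2·sL + 0·sR = 10/29
mR = 1/2·sL + 1·sR = 126/29

20/29 4 10/29 126/29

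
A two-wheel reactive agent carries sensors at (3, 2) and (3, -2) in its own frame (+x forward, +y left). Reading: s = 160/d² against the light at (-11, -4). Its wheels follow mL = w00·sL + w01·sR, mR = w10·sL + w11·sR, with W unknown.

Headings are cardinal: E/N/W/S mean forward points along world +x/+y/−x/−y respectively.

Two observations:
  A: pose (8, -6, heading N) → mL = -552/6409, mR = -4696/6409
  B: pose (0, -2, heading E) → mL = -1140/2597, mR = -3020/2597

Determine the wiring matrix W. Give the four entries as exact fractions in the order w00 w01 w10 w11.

1/2 -1 -1 -1/2

obs A: pose=(8,-6,N) → sL=16/29, sR=80/221, mL=-552/6409, mR=-4696/6409
obs B: pose=(0,-2,E) → sL=40/53, sR=40/49, mL=-1140/2597, mR=-3020/2597
sensor matrix S = [[16/29, 80/221], [40/53, 40/49]]; det S = 2949120/16644173
solve [mL_A; mL_B] = S·[w00; w01] and [mR_A; mR_B] = S·[w10; w11]:
  w00 = 1/2, w01 = -1, w10 = -1, w11 = -1/2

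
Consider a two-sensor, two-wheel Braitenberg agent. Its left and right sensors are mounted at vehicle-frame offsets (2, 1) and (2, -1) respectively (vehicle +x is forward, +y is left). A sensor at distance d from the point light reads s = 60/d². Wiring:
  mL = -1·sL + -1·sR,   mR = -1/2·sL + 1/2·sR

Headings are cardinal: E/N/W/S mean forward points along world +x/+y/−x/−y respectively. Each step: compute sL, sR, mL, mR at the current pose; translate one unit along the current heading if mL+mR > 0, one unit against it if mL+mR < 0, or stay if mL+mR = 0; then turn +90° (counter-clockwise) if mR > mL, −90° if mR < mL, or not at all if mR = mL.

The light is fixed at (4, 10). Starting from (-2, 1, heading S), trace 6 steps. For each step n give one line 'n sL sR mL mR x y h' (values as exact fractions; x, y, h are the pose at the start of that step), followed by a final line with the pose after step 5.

n=0: pose=(-2,1,S); sL=30/73, sR=6/17; mL=-948/1241, mR=-36/1241; mL+mR=-984/1241 → advance -1; mR−mL=912/1241 → turn +1·90°
n=1: pose=(-2,2,E); sL=12/13, sR=60/97; mL=-1944/1261, mR=-192/1261; mL+mR=-2136/1261 → advance -1; mR−mL=1752/1261 → turn +1·90°
n=2: pose=(-3,2,N); sL=3/5, sR=5/6; mL=-43/30, mR=7/60; mL+mR=-79/60 → advance -1; mR−mL=31/20 → turn +1·90°
n=3: pose=(-3,1,W); sL=60/181, sR=12/29; mL=-3912/5249, mR=216/5249; mL+mR=-3696/5249 → advance -1; mR−mL=4128/5249 → turn +1·90°
n=4: pose=(-2,1,S); sL=30/73, sR=6/17; mL=-948/1241, mR=-36/1241; mL+mR=-984/1241 → advance -1; mR−mL=912/1241 → turn +1·90°
n=5: pose=(-2,2,E); sL=12/13, sR=60/97; mL=-1944/1261, mR=-192/1261; mL+mR=-2136/1261 → advance -1; mR−mL=1752/1261 → turn +1·90°

0 30/73 6/17 -948/1241 -36/1241 -2 1 S
1 12/13 60/97 -1944/1261 -192/1261 -2 2 E
2 3/5 5/6 -43/30 7/60 -3 2 N
3 60/181 12/29 -3912/5249 216/5249 -3 1 W
4 30/73 6/17 -948/1241 -36/1241 -2 1 S
5 12/13 60/97 -1944/1261 -192/1261 -2 2 E
final -3 2 N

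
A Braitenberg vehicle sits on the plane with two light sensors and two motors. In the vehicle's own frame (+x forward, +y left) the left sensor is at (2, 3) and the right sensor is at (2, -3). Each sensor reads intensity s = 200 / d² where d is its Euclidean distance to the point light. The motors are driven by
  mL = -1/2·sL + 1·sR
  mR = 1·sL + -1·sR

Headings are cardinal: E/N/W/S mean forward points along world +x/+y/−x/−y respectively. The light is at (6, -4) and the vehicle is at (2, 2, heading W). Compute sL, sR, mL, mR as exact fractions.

left sensor world pos  = (0, -1); dL² = 45
right sensor world pos = (0, 5); dR² = 117
sL = 200/45 = 40/9
sR = 200/117 = 200/117
mL = -1/2·sL + 1·sR = -20/39
mR = 1·sL + -1·sR = 320/117

40/9 200/117 -20/39 320/117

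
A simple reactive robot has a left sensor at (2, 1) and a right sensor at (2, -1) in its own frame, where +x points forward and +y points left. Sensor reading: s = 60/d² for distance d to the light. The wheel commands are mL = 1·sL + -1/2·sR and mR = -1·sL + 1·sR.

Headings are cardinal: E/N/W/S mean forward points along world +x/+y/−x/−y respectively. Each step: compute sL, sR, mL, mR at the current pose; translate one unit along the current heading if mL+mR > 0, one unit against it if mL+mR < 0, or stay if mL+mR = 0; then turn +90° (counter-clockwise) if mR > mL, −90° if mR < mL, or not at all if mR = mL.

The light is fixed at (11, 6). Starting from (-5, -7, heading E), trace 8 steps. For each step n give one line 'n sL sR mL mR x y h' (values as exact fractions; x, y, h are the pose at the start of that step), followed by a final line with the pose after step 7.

0 3/17 15/98 333/3332 -39/1666 -5 -7 E
1 60/421 60/481 16230/202501 -3600/202501 -4 -7 S
2 30/257 30/229 3015/58853 840/58853 -4 -8 W
3 60/433 20/123 3050/53259 1280/53259 -5 -8 N
4 3/17 15/98 333/3332 -39/1666 -5 -7 E
5 60/421 60/481 16230/202501 -3600/202501 -4 -7 S
6 30/257 30/229 3015/58853 840/58853 -4 -8 W
7 60/433 20/123 3050/53259 1280/53259 -5 -8 N
final -5 -7 E

n=0: pose=(-5,-7,E); sL=3/17, sR=15/98; mL=333/3332, mR=-39/1666; mL+mR=15/196 → advance +1; mR−mL=-411/3332 → turn -1·90°
n=1: pose=(-4,-7,S); sL=60/421, sR=60/481; mL=16230/202501, mR=-3600/202501; mL+mR=30/481 → advance +1; mR−mL=-19830/202501 → turn -1·90°
n=2: pose=(-4,-8,W); sL=30/257, sR=30/229; mL=3015/58853, mR=840/58853; mL+mR=15/229 → advance +1; mR−mL=-2175/58853 → turn -1·90°
n=3: pose=(-5,-8,N); sL=60/433, sR=20/123; mL=3050/53259, mR=1280/53259; mL+mR=10/123 → advance +1; mR−mL=-590/17753 → turn -1·90°
n=4: pose=(-5,-7,E); sL=3/17, sR=15/98; mL=333/3332, mR=-39/1666; mL+mR=15/196 → advance +1; mR−mL=-411/3332 → turn -1·90°
n=5: pose=(-4,-7,S); sL=60/421, sR=60/481; mL=16230/202501, mR=-3600/202501; mL+mR=30/481 → advance +1; mR−mL=-19830/202501 → turn -1·90°
n=6: pose=(-4,-8,W); sL=30/257, sR=30/229; mL=3015/58853, mR=840/58853; mL+mR=15/229 → advance +1; mR−mL=-2175/58853 → turn -1·90°
n=7: pose=(-5,-8,N); sL=60/433, sR=20/123; mL=3050/53259, mR=1280/53259; mL+mR=10/123 → advance +1; mR−mL=-590/17753 → turn -1·90°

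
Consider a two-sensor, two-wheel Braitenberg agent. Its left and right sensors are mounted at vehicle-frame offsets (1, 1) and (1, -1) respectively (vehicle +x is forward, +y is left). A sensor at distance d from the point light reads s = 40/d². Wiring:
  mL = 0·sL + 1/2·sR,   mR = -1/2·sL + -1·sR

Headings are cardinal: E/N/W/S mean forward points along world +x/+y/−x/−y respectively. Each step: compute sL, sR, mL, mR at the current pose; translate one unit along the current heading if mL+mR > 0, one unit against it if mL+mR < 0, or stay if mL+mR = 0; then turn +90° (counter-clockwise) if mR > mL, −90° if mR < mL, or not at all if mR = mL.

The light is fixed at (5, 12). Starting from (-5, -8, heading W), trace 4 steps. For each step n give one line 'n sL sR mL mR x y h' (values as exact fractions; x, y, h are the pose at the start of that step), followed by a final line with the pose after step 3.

n=0: pose=(-5,-8,W); sL=20/281, sR=20/241; mL=10/241, mR=-8030/67721; mL+mR=-5220/67721 → advance -1; mR−mL=-10840/67721 → turn -1·90°
n=1: pose=(-4,-8,N); sL=40/461, sR=8/85; mL=4/85, mR=-5388/39185; mL+mR=-3544/39185 → advance -1; mR−mL=-7232/39185 → turn -1·90°
n=2: pose=(-4,-9,E); sL=5/58, sR=10/137; mL=5/137, mR=-1845/15892; mL+mR=-1265/15892 → advance -1; mR−mL=-2425/15892 → turn -1·90°
n=3: pose=(-5,-9,S); sL=8/113, sR=8/121; mL=4/121, mR=-1388/13673; mL+mR=-936/13673 → advance -1; mR−mL=-1840/13673 → turn -1·90°

0 20/281 20/241 10/241 -8030/67721 -5 -8 W
1 40/461 8/85 4/85 -5388/39185 -4 -8 N
2 5/58 10/137 5/137 -1845/15892 -4 -9 E
3 8/113 8/121 4/121 -1388/13673 -5 -9 S
final -5 -8 W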